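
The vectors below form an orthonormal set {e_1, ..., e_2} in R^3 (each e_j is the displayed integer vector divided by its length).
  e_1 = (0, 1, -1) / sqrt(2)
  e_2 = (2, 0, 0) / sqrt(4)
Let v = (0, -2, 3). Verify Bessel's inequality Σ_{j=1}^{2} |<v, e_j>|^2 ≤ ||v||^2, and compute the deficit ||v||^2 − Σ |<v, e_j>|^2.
Σ |<v, e_j>|^2 = 25/2; ||v||^2 = 13; deficit = 1/2

Write each e_j = u_j / sqrt(<u_j, u_j>) where u_j is the displayed integer vector. Then <v, e_j> = <v, u_j> / sqrt(<u_j, u_j>), so |<v, e_j>|^2 = <v, u_j>^2 / <u_j, u_j>.
Coefficients: <v, e_1> = -5/sqrt(2), <v, e_2> = 0/sqrt(4).
Square and sum: Σ |<v, e_j>|^2 = 25/2.
Compute ||v||^2 = v·v = 13.
Deficit = 13 − 25/2 = 1/2 ≥ 0, confirming Bessel's inequality. (The deficit equals ||v − Σ <v,e_j> e_j||^2, the squared distance from v to span{e_j}.)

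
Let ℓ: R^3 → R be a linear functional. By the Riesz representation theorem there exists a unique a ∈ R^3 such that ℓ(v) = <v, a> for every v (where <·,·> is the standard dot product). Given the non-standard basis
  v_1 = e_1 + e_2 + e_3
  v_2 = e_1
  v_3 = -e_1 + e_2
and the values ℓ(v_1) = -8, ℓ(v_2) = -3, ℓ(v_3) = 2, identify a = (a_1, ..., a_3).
a = (-3, -1, -4)

Write a = (a_1, ..., a_3) in the standard basis. For each basis vector v_i, ℓ(v_i) = <v_i, a> is a linear equation in the a_j's. Collect the n equations into a matrix system V a = ℓ, where row i of V is v_i (expressed in the standard basis). Since V is invertible (lower-triangular with 1s on the diagonal, up to permutation), solve by back-substitution:
  V =
[[1, 1, 1],
 [1, 0, 0],
 [-1, 1, 0]]
  V a = (-8, -3, 2)
Solving gives a = (-3, -1, -4).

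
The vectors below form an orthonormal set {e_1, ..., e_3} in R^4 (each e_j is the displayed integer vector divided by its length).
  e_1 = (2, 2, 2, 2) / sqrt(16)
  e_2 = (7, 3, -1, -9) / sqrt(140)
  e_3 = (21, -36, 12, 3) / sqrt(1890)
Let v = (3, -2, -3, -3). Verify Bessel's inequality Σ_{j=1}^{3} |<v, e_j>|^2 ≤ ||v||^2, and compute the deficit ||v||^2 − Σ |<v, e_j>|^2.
Σ |<v, e_j>|^2 = 25; ||v||^2 = 31; deficit = 6

Write each e_j = u_j / sqrt(<u_j, u_j>) where u_j is the displayed integer vector. Then <v, e_j> = <v, u_j> / sqrt(<u_j, u_j>), so |<v, e_j>|^2 = <v, u_j>^2 / <u_j, u_j>.
Coefficients: <v, e_1> = -10/sqrt(16), <v, e_2> = 45/sqrt(140), <v, e_3> = 90/sqrt(1890).
Square and sum: Σ |<v, e_j>|^2 = 25.
Compute ||v||^2 = v·v = 31.
Deficit = 31 − 25 = 6 ≥ 0, confirming Bessel's inequality. (The deficit equals ||v − Σ <v,e_j> e_j||^2, the squared distance from v to span{e_j}.)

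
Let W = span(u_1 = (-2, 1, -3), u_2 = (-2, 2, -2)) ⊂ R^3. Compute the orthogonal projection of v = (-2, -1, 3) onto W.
proj_W(v) = (2/3, 1/3, 5/3)

Set up U = [u_1 | ... | u_2] ∈ R^(3×2). The projector onto W = col(U) is P = U (U^T U)^(-1) U^T.
Compute U^T U =
  [14, 12]
  [12, 12],
and U^T v = (-6, -4).
Solve U^T U · c = U^T v for the coefficients: c = (-1, 2/3). The projection is proj_W(v) = U c.
Check: (v - proj_W(v)) · u_1 = 0  (should be 0).
Check: (v - proj_W(v)) · u_2 = 0  (should be 0).
Result: proj_W(v) = (2/3, 1/3, 5/3).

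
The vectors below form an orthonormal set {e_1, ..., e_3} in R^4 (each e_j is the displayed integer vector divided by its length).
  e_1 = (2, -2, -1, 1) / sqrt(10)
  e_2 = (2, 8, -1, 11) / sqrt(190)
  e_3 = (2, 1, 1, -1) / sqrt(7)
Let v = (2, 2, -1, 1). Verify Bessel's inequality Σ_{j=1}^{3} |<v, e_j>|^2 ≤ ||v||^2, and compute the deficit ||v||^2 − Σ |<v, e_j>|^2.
Σ |<v, e_j>|^2 = 1074/133; ||v||^2 = 10; deficit = 256/133

Write each e_j = u_j / sqrt(<u_j, u_j>) where u_j is the displayed integer vector. Then <v, e_j> = <v, u_j> / sqrt(<u_j, u_j>), so |<v, e_j>|^2 = <v, u_j>^2 / <u_j, u_j>.
Coefficients: <v, e_1> = 2/sqrt(10), <v, e_2> = 32/sqrt(190), <v, e_3> = 4/sqrt(7).
Square and sum: Σ |<v, e_j>|^2 = 1074/133.
Compute ||v||^2 = v·v = 10.
Deficit = 10 − 1074/133 = 256/133 ≥ 0, confirming Bessel's inequality. (The deficit equals ||v − Σ <v,e_j> e_j||^2, the squared distance from v to span{e_j}.)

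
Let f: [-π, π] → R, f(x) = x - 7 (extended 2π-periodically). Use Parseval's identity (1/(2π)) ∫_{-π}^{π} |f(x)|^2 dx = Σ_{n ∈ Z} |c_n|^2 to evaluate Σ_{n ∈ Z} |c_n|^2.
Σ |c_n|^2 = π^2/3 + 49

Expand and integrate term by term over [-π, π]:
  ∫ (x)^2 dx = 1·(2π^3/3); ∫ 2·1·(-7)·x dx = 0 (odd integrand); ∫ (-7)^2 dx = 49·2π.
So (1/(2π)) ∫_{-π}^{π} (x - 7)^2 dx = 1π^2/3 + 49 = π^2/3 + 49.
Parseval ⇒ Σ |c_n|^2 = π^2/3 + 49.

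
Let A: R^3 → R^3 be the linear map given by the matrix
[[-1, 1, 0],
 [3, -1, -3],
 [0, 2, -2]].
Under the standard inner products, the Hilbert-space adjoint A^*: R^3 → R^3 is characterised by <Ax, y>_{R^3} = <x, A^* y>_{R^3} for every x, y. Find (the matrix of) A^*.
A^* = A^T =
[[-1, 3, 0],
 [1, -1, 2],
 [0, -3, -2]]

For real matrices with standard dot products, the defining identity <Ax, y> = <x, A^* y> gives (Ax)^T y = x^T (A^*) y, i.e. x^T A^T y = x^T (A^*) y. Since this holds for all x, y, we must have A^* = A^T. Therefore
A^* =
[[-1, 3, 0],
 [1, -1, 2],
 [0, -3, -2]].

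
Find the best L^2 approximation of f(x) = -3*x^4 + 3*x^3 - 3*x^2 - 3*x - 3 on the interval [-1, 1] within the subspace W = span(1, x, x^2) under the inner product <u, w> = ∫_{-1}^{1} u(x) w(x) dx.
g(x) = -39*x^2/7 - 6*x/5 - 96/35

The best approximation g ∈ W is the orthogonal projection of f onto W. Writing g = a_0 + a_1 x + a_2 x^2, the coefficients solve the normal equations G · a = b where
  G_{ij} = <φ_i, φ_j> and b_i = <f, φ_i>, with φ_0 = 1, φ_1 = x, φ_2 = x^2.
G =
  [2, 0, 2/3]
  [0, 2/3, 0]
  [2/3, 0, 2/5],
b = (-46/5, -4/5, -142/35).
Solving gives a_0 = -96/35, a_1 = -6/5, a_2 = -39/7, so
  g(x) = -39*x^2/7 - 6*x/5 - 96/35.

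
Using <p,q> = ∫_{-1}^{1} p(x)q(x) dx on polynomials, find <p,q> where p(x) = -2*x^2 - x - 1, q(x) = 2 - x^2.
<p,q> = -26/5

Expand the product: p(x)·q(x) = 2*x^4 + x^3 - 3*x^2 - 2*x - 2.
∫_{-1}^{1} of each monomial x^k gives [2/(k+1) if k even, 0 if k odd]. Integrating term-by-term (or equivalently evaluating the antiderivative F(x) = 2*x^5/5 + x^4/4 - x^3 - x^2 - 2*x at the endpoints):
  F(1) − F(−1) = -67/20 − (37/20) = -26/5.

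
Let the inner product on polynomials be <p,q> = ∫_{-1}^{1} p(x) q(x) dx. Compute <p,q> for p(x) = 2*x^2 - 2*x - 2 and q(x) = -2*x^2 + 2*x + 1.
<p,q> = -64/15

Expand the product: p(x)·q(x) = -4*x^4 + 8*x^3 + 2*x^2 - 6*x - 2.
∫_{-1}^{1} of each monomial x^k gives [2/(k+1) if k even, 0 if k odd]. Integrating term-by-term (or equivalently evaluating the antiderivative F(x) = -4*x^5/5 + 2*x^4 + 2*x^3/3 - 3*x^2 - 2*x at the endpoints):
  F(1) − F(−1) = -47/15 − (17/15) = -64/15.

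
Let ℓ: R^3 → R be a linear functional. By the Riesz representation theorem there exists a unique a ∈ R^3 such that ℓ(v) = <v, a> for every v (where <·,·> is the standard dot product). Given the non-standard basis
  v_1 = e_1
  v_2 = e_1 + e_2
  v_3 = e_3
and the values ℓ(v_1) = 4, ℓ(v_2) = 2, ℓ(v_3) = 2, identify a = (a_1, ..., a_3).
a = (4, -2, 2)

Write a = (a_1, ..., a_3) in the standard basis. For each basis vector v_i, ℓ(v_i) = <v_i, a> is a linear equation in the a_j's. Collect the n equations into a matrix system V a = ℓ, where row i of V is v_i (expressed in the standard basis). Since V is invertible (lower-triangular with 1s on the diagonal, up to permutation), solve by back-substitution:
  V =
[[1, 0, 0],
 [1, 1, 0],
 [0, 0, 1]]
  V a = (4, 2, 2)
Solving gives a = (4, -2, 2).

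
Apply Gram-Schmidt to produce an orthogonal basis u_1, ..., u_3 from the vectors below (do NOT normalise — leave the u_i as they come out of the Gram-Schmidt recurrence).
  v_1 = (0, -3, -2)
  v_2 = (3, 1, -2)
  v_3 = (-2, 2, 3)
Orthogonal basis:
  u_1 = (0, -3, -2)
  u_2 = (3, 16/13, -24/13)
  u_3 = (-8/181, 6/181, -9/181)

Apply the Gram-Schmidt recurrence
  u_1 = v_1
  u_i = v_i − Σ_{j<i} ((v_i · u_j) / (u_j · u_j)) · u_j.

Step by step this gives:
  u_1 = (0, -3, -2)
  u_2 = (3, 16/13, -24/13)
  u_3 = (-8/181, 6/181, -9/181)

Orthogonality check:
  u_2 · u_1 = 0 (should be 0)
  u_3 · u_1 = 0 (should be 0)
  u_3 · u_2 = 0 (should be 0)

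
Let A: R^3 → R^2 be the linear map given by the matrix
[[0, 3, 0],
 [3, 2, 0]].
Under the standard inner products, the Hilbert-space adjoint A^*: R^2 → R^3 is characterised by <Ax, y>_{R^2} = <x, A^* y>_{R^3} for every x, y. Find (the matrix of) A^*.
A^* = A^T =
[[0, 3],
 [3, 2],
 [0, 0]]

For real matrices with standard dot products, the defining identity <Ax, y> = <x, A^* y> gives (Ax)^T y = x^T (A^*) y, i.e. x^T A^T y = x^T (A^*) y. Since this holds for all x, y, we must have A^* = A^T. Therefore
A^* =
[[0, 3],
 [3, 2],
 [0, 0]].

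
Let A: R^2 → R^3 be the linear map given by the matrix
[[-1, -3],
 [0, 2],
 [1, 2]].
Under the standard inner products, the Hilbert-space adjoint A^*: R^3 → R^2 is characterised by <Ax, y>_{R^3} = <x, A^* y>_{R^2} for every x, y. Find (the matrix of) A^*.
A^* = A^T =
[[-1, 0, 1],
 [-3, 2, 2]]

For real matrices with standard dot products, the defining identity <Ax, y> = <x, A^* y> gives (Ax)^T y = x^T (A^*) y, i.e. x^T A^T y = x^T (A^*) y. Since this holds for all x, y, we must have A^* = A^T. Therefore
A^* =
[[-1, 0, 1],
 [-3, 2, 2]].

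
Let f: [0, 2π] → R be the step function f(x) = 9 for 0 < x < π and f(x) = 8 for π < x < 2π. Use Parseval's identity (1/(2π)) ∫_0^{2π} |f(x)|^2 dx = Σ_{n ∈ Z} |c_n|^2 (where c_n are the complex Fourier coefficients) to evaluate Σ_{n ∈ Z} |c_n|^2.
Σ |c_n|^2 = 145/2

Parseval equates the L^2 energy of f (normalised by 1/(2π)) with the ℓ^2 sum of its Fourier coefficients: (1/(2π)) ∫_0^{2π} |f|^2 = Σ |c_n|^2.
Compute the left side: (1/(2π)) [∫_0^π 9^2 dx + ∫_π^{2π} 8^2 dx] = (1/(2π)) · (81π + 64π) = (81 + 64)/2 = 145/2.
So Σ_{n ∈ Z} |c_n|^2 = 145/2.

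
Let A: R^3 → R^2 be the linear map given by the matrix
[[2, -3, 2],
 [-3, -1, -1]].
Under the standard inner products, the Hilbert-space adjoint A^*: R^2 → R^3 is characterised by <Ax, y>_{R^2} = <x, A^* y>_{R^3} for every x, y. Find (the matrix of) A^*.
A^* = A^T =
[[2, -3],
 [-3, -1],
 [2, -1]]

For real matrices with standard dot products, the defining identity <Ax, y> = <x, A^* y> gives (Ax)^T y = x^T (A^*) y, i.e. x^T A^T y = x^T (A^*) y. Since this holds for all x, y, we must have A^* = A^T. Therefore
A^* =
[[2, -3],
 [-3, -1],
 [2, -1]].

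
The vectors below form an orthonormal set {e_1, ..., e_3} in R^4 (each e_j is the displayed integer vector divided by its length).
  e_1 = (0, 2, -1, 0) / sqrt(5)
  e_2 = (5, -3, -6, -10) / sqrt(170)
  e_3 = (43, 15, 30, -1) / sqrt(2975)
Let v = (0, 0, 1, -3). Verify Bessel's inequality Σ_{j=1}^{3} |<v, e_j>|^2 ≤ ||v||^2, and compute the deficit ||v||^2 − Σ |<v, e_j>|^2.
Σ |<v, e_j>|^2 = 692/175; ||v||^2 = 10; deficit = 1058/175

Write each e_j = u_j / sqrt(<u_j, u_j>) where u_j is the displayed integer vector. Then <v, e_j> = <v, u_j> / sqrt(<u_j, u_j>), so |<v, e_j>|^2 = <v, u_j>^2 / <u_j, u_j>.
Coefficients: <v, e_1> = -1/sqrt(5), <v, e_2> = 24/sqrt(170), <v, e_3> = 33/sqrt(2975).
Square and sum: Σ |<v, e_j>|^2 = 692/175.
Compute ||v||^2 = v·v = 10.
Deficit = 10 − 692/175 = 1058/175 ≥ 0, confirming Bessel's inequality. (The deficit equals ||v − Σ <v,e_j> e_j||^2, the squared distance from v to span{e_j}.)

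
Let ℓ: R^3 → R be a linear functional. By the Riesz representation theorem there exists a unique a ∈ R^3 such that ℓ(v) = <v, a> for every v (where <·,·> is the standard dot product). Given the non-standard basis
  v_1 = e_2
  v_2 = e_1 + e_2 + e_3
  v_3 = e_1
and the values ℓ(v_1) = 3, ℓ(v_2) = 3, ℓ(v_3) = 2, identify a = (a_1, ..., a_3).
a = (2, 3, -2)

Write a = (a_1, ..., a_3) in the standard basis. For each basis vector v_i, ℓ(v_i) = <v_i, a> is a linear equation in the a_j's. Collect the n equations into a matrix system V a = ℓ, where row i of V is v_i (expressed in the standard basis). Since V is invertible (lower-triangular with 1s on the diagonal, up to permutation), solve by back-substitution:
  V =
[[0, 1, 0],
 [1, 1, 1],
 [1, 0, 0]]
  V a = (3, 3, 2)
Solving gives a = (2, 3, -2).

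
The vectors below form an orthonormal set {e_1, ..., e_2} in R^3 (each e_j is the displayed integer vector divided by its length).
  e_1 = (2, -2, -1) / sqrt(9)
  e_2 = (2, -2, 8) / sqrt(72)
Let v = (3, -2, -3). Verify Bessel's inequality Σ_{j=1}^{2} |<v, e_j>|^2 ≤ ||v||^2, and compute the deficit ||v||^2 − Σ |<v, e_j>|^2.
Σ |<v, e_j>|^2 = 43/2; ||v||^2 = 22; deficit = 1/2

Write each e_j = u_j / sqrt(<u_j, u_j>) where u_j is the displayed integer vector. Then <v, e_j> = <v, u_j> / sqrt(<u_j, u_j>), so |<v, e_j>|^2 = <v, u_j>^2 / <u_j, u_j>.
Coefficients: <v, e_1> = 13/sqrt(9), <v, e_2> = -14/sqrt(72).
Square and sum: Σ |<v, e_j>|^2 = 43/2.
Compute ||v||^2 = v·v = 22.
Deficit = 22 − 43/2 = 1/2 ≥ 0, confirming Bessel's inequality. (The deficit equals ||v − Σ <v,e_j> e_j||^2, the squared distance from v to span{e_j}.)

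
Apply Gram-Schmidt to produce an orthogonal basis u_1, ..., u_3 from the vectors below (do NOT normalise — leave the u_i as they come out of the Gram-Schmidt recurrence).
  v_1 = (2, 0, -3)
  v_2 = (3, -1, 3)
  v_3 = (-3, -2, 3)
Orthogonal basis:
  u_1 = (2, 0, -3)
  u_2 = (45/13, -1, 30/13)
  u_3 = (-99/238, -495/238, -33/119)

Apply the Gram-Schmidt recurrence
  u_1 = v_1
  u_i = v_i − Σ_{j<i} ((v_i · u_j) / (u_j · u_j)) · u_j.

Step by step this gives:
  u_1 = (2, 0, -3)
  u_2 = (45/13, -1, 30/13)
  u_3 = (-99/238, -495/238, -33/119)

Orthogonality check:
  u_2 · u_1 = 0 (should be 0)
  u_3 · u_1 = 0 (should be 0)
  u_3 · u_2 = 0 (should be 0)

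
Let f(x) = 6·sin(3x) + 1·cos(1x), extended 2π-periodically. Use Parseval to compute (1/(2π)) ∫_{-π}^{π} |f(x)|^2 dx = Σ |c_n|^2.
Σ |c_n|^2 = 37/2

Expand |f|^2 and use orthogonality of {sin(nx), cos(mx)} on [-π, π]:
  ∫_{-π}^{π} sin(nx)^2 dx = π, ∫ cos(mx)^2 dx = π, and cross terms integrate to 0.
So ∫_{-π}^{π} f(x)^2 dx = 6^2 · π + 1^2 · π = (36 + 1)π.
Divide by 2π: (36 + 1)/2 = 37/2.
By Parseval, this equals Σ |c_n|^2.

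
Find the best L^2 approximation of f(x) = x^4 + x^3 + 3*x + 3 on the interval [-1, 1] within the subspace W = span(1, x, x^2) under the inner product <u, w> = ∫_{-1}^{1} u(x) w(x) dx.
g(x) = 6*x^2/7 + 18*x/5 + 102/35

The best approximation g ∈ W is the orthogonal projection of f onto W. Writing g = a_0 + a_1 x + a_2 x^2, the coefficients solve the normal equations G · a = b where
  G_{ij} = <φ_i, φ_j> and b_i = <f, φ_i>, with φ_0 = 1, φ_1 = x, φ_2 = x^2.
G =
  [2, 0, 2/3]
  [0, 2/3, 0]
  [2/3, 0, 2/5],
b = (32/5, 12/5, 16/7).
Solving gives a_0 = 102/35, a_1 = 18/5, a_2 = 6/7, so
  g(x) = 6*x^2/7 + 18*x/5 + 102/35.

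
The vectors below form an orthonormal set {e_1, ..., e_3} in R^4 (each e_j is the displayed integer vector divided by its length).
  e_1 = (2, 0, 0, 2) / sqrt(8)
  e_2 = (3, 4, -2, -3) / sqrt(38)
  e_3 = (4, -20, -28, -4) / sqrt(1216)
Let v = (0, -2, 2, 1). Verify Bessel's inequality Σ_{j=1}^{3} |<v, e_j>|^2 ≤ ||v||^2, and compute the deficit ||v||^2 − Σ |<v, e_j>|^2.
Σ |<v, e_j>|^2 = 27/4; ||v||^2 = 9; deficit = 9/4

Write each e_j = u_j / sqrt(<u_j, u_j>) where u_j is the displayed integer vector. Then <v, e_j> = <v, u_j> / sqrt(<u_j, u_j>), so |<v, e_j>|^2 = <v, u_j>^2 / <u_j, u_j>.
Coefficients: <v, e_1> = 2/sqrt(8), <v, e_2> = -15/sqrt(38), <v, e_3> = -20/sqrt(1216).
Square and sum: Σ |<v, e_j>|^2 = 27/4.
Compute ||v||^2 = v·v = 9.
Deficit = 9 − 27/4 = 9/4 ≥ 0, confirming Bessel's inequality. (The deficit equals ||v − Σ <v,e_j> e_j||^2, the squared distance from v to span{e_j}.)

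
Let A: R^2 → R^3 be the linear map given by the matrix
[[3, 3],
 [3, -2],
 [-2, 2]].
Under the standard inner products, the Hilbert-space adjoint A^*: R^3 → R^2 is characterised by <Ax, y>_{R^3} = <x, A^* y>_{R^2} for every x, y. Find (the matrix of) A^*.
A^* = A^T =
[[3, 3, -2],
 [3, -2, 2]]

For real matrices with standard dot products, the defining identity <Ax, y> = <x, A^* y> gives (Ax)^T y = x^T (A^*) y, i.e. x^T A^T y = x^T (A^*) y. Since this holds for all x, y, we must have A^* = A^T. Therefore
A^* =
[[3, 3, -2],
 [3, -2, 2]].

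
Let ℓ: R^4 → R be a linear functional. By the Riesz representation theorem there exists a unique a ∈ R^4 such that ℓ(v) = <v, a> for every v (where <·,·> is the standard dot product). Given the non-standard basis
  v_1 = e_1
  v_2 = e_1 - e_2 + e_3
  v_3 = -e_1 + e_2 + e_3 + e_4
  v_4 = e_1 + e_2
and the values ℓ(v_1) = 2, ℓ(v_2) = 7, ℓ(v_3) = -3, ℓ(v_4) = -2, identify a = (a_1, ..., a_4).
a = (2, -4, 1, 2)

Write a = (a_1, ..., a_4) in the standard basis. For each basis vector v_i, ℓ(v_i) = <v_i, a> is a linear equation in the a_j's. Collect the n equations into a matrix system V a = ℓ, where row i of V is v_i (expressed in the standard basis). Since V is invertible (lower-triangular with 1s on the diagonal, up to permutation), solve by back-substitution:
  V =
[[1, 0, 0, 0],
 [1, -1, 1, 0],
 [-1, 1, 1, 1],
 [1, 1, 0, 0]]
  V a = (2, 7, -3, -2)
Solving gives a = (2, -4, 1, 2).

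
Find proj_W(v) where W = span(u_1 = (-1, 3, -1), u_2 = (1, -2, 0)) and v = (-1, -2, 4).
proj_W(v) = (-1, -2, 4)

Set up U = [u_1 | ... | u_2] ∈ R^(3×2). The projector onto W = col(U) is P = U (U^T U)^(-1) U^T.
Compute U^T U =
  [11, -7]
  [-7, 5],
and U^T v = (-9, 3).
Solve U^T U · c = U^T v for the coefficients: c = (-4, -5). The projection is proj_W(v) = U c.
Check: (v - proj_W(v)) · u_1 = 0  (should be 0).
Check: (v - proj_W(v)) · u_2 = 0  (should be 0).
Result: proj_W(v) = (-1, -2, 4).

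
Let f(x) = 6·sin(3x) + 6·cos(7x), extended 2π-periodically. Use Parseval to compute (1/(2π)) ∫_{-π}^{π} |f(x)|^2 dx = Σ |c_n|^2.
Σ |c_n|^2 = 36

Expand |f|^2 and use orthogonality of {sin(nx), cos(mx)} on [-π, π]:
  ∫_{-π}^{π} sin(nx)^2 dx = π, ∫ cos(mx)^2 dx = π, and cross terms integrate to 0.
So ∫_{-π}^{π} f(x)^2 dx = 6^2 · π + 6^2 · π = (36 + 36)π.
Divide by 2π: (36 + 36)/2 = 36.
By Parseval, this equals Σ |c_n|^2.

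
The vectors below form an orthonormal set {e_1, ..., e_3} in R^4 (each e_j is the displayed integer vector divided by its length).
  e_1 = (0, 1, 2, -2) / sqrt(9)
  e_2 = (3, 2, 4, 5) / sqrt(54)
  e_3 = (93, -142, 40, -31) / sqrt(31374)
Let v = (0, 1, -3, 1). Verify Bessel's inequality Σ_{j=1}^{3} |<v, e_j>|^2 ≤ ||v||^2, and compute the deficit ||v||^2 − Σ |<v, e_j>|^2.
Σ |<v, e_j>|^2 = 5022/581; ||v||^2 = 11; deficit = 1369/581

Write each e_j = u_j / sqrt(<u_j, u_j>) where u_j is the displayed integer vector. Then <v, e_j> = <v, u_j> / sqrt(<u_j, u_j>), so |<v, e_j>|^2 = <v, u_j>^2 / <u_j, u_j>.
Coefficients: <v, e_1> = -7/sqrt(9), <v, e_2> = -5/sqrt(54), <v, e_3> = -293/sqrt(31374).
Square and sum: Σ |<v, e_j>|^2 = 5022/581.
Compute ||v||^2 = v·v = 11.
Deficit = 11 − 5022/581 = 1369/581 ≥ 0, confirming Bessel's inequality. (The deficit equals ||v − Σ <v,e_j> e_j||^2, the squared distance from v to span{e_j}.)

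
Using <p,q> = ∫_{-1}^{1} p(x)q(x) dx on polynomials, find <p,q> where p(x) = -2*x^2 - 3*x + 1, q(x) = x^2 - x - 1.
<p,q> = 6/5

Expand the product: p(x)·q(x) = -2*x^4 - x^3 + 6*x^2 + 2*x - 1.
∫_{-1}^{1} of each monomial x^k gives [2/(k+1) if k even, 0 if k odd]. Integrating term-by-term (or equivalently evaluating the antiderivative F(x) = -2*x^5/5 - x^4/4 + 2*x^3 + x^2 - x at the endpoints):
  F(1) − F(−1) = 27/20 − (3/20) = 6/5.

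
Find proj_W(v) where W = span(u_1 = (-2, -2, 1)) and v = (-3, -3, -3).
proj_W(v) = (-2, -2, 1)

Set up U = [u_1 | ... | u_1] ∈ R^(3×1). The projector onto W = col(U) is P = U (U^T U)^(-1) U^T.
Compute U^T U =
  [9],
and U^T v = (9).
Solve U^T U · c = U^T v for the coefficients: c = (1). The projection is proj_W(v) = U c.
Check: (v - proj_W(v)) · u_1 = 0  (should be 0).
Result: proj_W(v) = (-2, -2, 1).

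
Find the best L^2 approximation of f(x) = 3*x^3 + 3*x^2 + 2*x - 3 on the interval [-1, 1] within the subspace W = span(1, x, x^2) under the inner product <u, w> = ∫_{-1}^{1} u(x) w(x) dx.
g(x) = 3*x^2 + 19*x/5 - 3

The best approximation g ∈ W is the orthogonal projection of f onto W. Writing g = a_0 + a_1 x + a_2 x^2, the coefficients solve the normal equations G · a = b where
  G_{ij} = <φ_i, φ_j> and b_i = <f, φ_i>, with φ_0 = 1, φ_1 = x, φ_2 = x^2.
G =
  [2, 0, 2/3]
  [0, 2/3, 0]
  [2/3, 0, 2/5],
b = (-4, 38/15, -4/5).
Solving gives a_0 = -3, a_1 = 19/5, a_2 = 3, so
  g(x) = 3*x^2 + 19*x/5 - 3.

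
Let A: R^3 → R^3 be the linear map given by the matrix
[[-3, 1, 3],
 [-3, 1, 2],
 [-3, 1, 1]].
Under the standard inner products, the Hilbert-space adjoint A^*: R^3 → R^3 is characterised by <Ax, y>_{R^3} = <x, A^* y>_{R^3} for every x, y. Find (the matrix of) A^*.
A^* = A^T =
[[-3, -3, -3],
 [1, 1, 1],
 [3, 2, 1]]

For real matrices with standard dot products, the defining identity <Ax, y> = <x, A^* y> gives (Ax)^T y = x^T (A^*) y, i.e. x^T A^T y = x^T (A^*) y. Since this holds for all x, y, we must have A^* = A^T. Therefore
A^* =
[[-3, -3, -3],
 [1, 1, 1],
 [3, 2, 1]].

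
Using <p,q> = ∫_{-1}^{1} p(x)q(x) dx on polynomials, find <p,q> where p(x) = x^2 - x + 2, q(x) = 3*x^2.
<p,q> = 26/5

Expand the product: p(x)·q(x) = 3*x^4 - 3*x^3 + 6*x^2.
∫_{-1}^{1} of each monomial x^k gives [2/(k+1) if k even, 0 if k odd]. Integrating term-by-term (or equivalently evaluating the antiderivative F(x) = 3*x^5/5 - 3*x^4/4 + 2*x^3 at the endpoints):
  F(1) − F(−1) = 37/20 − (-67/20) = 26/5.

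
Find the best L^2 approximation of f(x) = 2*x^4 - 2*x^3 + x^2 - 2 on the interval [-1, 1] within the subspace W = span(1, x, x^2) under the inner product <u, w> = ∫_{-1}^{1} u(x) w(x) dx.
g(x) = 19*x^2/7 - 6*x/5 - 76/35

The best approximation g ∈ W is the orthogonal projection of f onto W. Writing g = a_0 + a_1 x + a_2 x^2, the coefficients solve the normal equations G · a = b where
  G_{ij} = <φ_i, φ_j> and b_i = <f, φ_i>, with φ_0 = 1, φ_1 = x, φ_2 = x^2.
G =
  [2, 0, 2/3]
  [0, 2/3, 0]
  [2/3, 0, 2/5],
b = (-38/15, -4/5, -38/105).
Solving gives a_0 = -76/35, a_1 = -6/5, a_2 = 19/7, so
  g(x) = 19*x^2/7 - 6*x/5 - 76/35.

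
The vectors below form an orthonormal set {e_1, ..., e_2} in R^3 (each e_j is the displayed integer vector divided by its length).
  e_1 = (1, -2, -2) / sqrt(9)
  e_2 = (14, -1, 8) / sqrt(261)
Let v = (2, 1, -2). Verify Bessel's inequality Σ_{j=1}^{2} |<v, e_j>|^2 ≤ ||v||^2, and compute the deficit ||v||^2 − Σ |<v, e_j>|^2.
Σ |<v, e_j>|^2 = 65/29; ||v||^2 = 9; deficit = 196/29

Write each e_j = u_j / sqrt(<u_j, u_j>) where u_j is the displayed integer vector. Then <v, e_j> = <v, u_j> / sqrt(<u_j, u_j>), so |<v, e_j>|^2 = <v, u_j>^2 / <u_j, u_j>.
Coefficients: <v, e_1> = 4/sqrt(9), <v, e_2> = 11/sqrt(261).
Square and sum: Σ |<v, e_j>|^2 = 65/29.
Compute ||v||^2 = v·v = 9.
Deficit = 9 − 65/29 = 196/29 ≥ 0, confirming Bessel's inequality. (The deficit equals ||v − Σ <v,e_j> e_j||^2, the squared distance from v to span{e_j}.)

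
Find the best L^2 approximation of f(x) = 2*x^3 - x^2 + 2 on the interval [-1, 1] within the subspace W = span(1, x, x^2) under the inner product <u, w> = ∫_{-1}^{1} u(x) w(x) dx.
g(x) = -x^2 + 6*x/5 + 2

The best approximation g ∈ W is the orthogonal projection of f onto W. Writing g = a_0 + a_1 x + a_2 x^2, the coefficients solve the normal equations G · a = b where
  G_{ij} = <φ_i, φ_j> and b_i = <f, φ_i>, with φ_0 = 1, φ_1 = x, φ_2 = x^2.
G =
  [2, 0, 2/3]
  [0, 2/3, 0]
  [2/3, 0, 2/5],
b = (10/3, 4/5, 14/15).
Solving gives a_0 = 2, a_1 = 6/5, a_2 = -1, so
  g(x) = -x^2 + 6*x/5 + 2.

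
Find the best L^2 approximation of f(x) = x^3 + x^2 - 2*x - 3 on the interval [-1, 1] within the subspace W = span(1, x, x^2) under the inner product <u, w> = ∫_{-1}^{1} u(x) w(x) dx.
g(x) = x^2 - 7*x/5 - 3

The best approximation g ∈ W is the orthogonal projection of f onto W. Writing g = a_0 + a_1 x + a_2 x^2, the coefficients solve the normal equations G · a = b where
  G_{ij} = <φ_i, φ_j> and b_i = <f, φ_i>, with φ_0 = 1, φ_1 = x, φ_2 = x^2.
G =
  [2, 0, 2/3]
  [0, 2/3, 0]
  [2/3, 0, 2/5],
b = (-16/3, -14/15, -8/5).
Solving gives a_0 = -3, a_1 = -7/5, a_2 = 1, so
  g(x) = x^2 - 7*x/5 - 3.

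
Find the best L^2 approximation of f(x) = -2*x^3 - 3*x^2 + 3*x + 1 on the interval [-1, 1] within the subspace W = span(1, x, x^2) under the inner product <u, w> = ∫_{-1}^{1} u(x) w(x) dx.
g(x) = -3*x^2 + 9*x/5 + 1

The best approximation g ∈ W is the orthogonal projection of f onto W. Writing g = a_0 + a_1 x + a_2 x^2, the coefficients solve the normal equations G · a = b where
  G_{ij} = <φ_i, φ_j> and b_i = <f, φ_i>, with φ_0 = 1, φ_1 = x, φ_2 = x^2.
G =
  [2, 0, 2/3]
  [0, 2/3, 0]
  [2/3, 0, 2/5],
b = (0, 6/5, -8/15).
Solving gives a_0 = 1, a_1 = 9/5, a_2 = -3, so
  g(x) = -3*x^2 + 9*x/5 + 1.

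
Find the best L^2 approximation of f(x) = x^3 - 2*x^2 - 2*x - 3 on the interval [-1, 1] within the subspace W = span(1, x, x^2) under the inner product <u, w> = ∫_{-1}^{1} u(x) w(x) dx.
g(x) = -2*x^2 - 7*x/5 - 3

The best approximation g ∈ W is the orthogonal projection of f onto W. Writing g = a_0 + a_1 x + a_2 x^2, the coefficients solve the normal equations G · a = b where
  G_{ij} = <φ_i, φ_j> and b_i = <f, φ_i>, with φ_0 = 1, φ_1 = x, φ_2 = x^2.
G =
  [2, 0, 2/3]
  [0, 2/3, 0]
  [2/3, 0, 2/5],
b = (-22/3, -14/15, -14/5).
Solving gives a_0 = -3, a_1 = -7/5, a_2 = -2, so
  g(x) = -2*x^2 - 7*x/5 - 3.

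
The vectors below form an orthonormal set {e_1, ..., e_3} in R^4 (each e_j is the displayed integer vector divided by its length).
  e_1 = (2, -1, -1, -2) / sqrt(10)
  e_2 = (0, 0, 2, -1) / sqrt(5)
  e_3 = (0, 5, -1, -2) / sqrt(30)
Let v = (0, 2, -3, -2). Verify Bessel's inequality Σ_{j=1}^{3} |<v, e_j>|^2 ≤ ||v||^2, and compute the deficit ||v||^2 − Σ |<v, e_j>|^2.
Σ |<v, e_j>|^2 = 46/3; ||v||^2 = 17; deficit = 5/3

Write each e_j = u_j / sqrt(<u_j, u_j>) where u_j is the displayed integer vector. Then <v, e_j> = <v, u_j> / sqrt(<u_j, u_j>), so |<v, e_j>|^2 = <v, u_j>^2 / <u_j, u_j>.
Coefficients: <v, e_1> = 5/sqrt(10), <v, e_2> = -4/sqrt(5), <v, e_3> = 17/sqrt(30).
Square and sum: Σ |<v, e_j>|^2 = 46/3.
Compute ||v||^2 = v·v = 17.
Deficit = 17 − 46/3 = 5/3 ≥ 0, confirming Bessel's inequality. (The deficit equals ||v − Σ <v,e_j> e_j||^2, the squared distance from v to span{e_j}.)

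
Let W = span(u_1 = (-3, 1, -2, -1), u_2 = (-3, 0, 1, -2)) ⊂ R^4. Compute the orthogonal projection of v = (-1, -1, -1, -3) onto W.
proj_W(v) = (-83/43, 26/129, 5/129, -140/129)

Set up U = [u_1 | ... | u_2] ∈ R^(4×2). The projector onto W = col(U) is P = U (U^T U)^(-1) U^T.
Compute U^T U =
  [15, 9]
  [9, 14],
and U^T v = (7, 8).
Solve U^T U · c = U^T v for the coefficients: c = (26/129, 19/43). The projection is proj_W(v) = U c.
Check: (v - proj_W(v)) · u_1 = 0  (should be 0).
Check: (v - proj_W(v)) · u_2 = 0  (should be 0).
Result: proj_W(v) = (-83/43, 26/129, 5/129, -140/129).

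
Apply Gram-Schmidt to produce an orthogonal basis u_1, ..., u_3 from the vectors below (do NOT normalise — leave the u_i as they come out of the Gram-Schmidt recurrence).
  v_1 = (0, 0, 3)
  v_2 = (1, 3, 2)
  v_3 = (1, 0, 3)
Orthogonal basis:
  u_1 = (0, 0, 3)
  u_2 = (1, 3, 0)
  u_3 = (9/10, -3/10, 0)

Apply the Gram-Schmidt recurrence
  u_1 = v_1
  u_i = v_i − Σ_{j<i} ((v_i · u_j) / (u_j · u_j)) · u_j.

Step by step this gives:
  u_1 = (0, 0, 3)
  u_2 = (1, 3, 0)
  u_3 = (9/10, -3/10, 0)

Orthogonality check:
  u_2 · u_1 = 0 (should be 0)
  u_3 · u_1 = 0 (should be 0)
  u_3 · u_2 = 0 (should be 0)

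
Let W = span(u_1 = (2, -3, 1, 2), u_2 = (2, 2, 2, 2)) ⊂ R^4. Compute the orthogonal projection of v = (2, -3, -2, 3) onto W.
proj_W(v) = (3/2, -7/2, 1/2, 3/2)

Set up U = [u_1 | ... | u_2] ∈ R^(4×2). The projector onto W = col(U) is P = U (U^T U)^(-1) U^T.
Compute U^T U =
  [18, 4]
  [4, 16],
and U^T v = (17, 0).
Solve U^T U · c = U^T v for the coefficients: c = (1, -1/4). The projection is proj_W(v) = U c.
Check: (v - proj_W(v)) · u_1 = 0  (should be 0).
Check: (v - proj_W(v)) · u_2 = 0  (should be 0).
Result: proj_W(v) = (3/2, -7/2, 1/2, 3/2).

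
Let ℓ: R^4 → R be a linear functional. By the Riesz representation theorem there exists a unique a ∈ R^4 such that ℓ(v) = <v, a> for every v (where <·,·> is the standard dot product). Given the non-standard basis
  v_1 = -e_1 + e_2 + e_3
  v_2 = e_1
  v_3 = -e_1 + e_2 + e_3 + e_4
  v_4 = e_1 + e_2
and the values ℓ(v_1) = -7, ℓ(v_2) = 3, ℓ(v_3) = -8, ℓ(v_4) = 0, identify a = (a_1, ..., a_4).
a = (3, -3, -1, -1)

Write a = (a_1, ..., a_4) in the standard basis. For each basis vector v_i, ℓ(v_i) = <v_i, a> is a linear equation in the a_j's. Collect the n equations into a matrix system V a = ℓ, where row i of V is v_i (expressed in the standard basis). Since V is invertible (lower-triangular with 1s on the diagonal, up to permutation), solve by back-substitution:
  V =
[[-1, 1, 1, 0],
 [1, 0, 0, 0],
 [-1, 1, 1, 1],
 [1, 1, 0, 0]]
  V a = (-7, 3, -8, 0)
Solving gives a = (3, -3, -1, -1).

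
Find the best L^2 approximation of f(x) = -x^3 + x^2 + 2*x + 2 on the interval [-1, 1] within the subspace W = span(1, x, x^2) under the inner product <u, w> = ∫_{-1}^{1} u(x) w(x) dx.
g(x) = x^2 + 7*x/5 + 2

The best approximation g ∈ W is the orthogonal projection of f onto W. Writing g = a_0 + a_1 x + a_2 x^2, the coefficients solve the normal equations G · a = b where
  G_{ij} = <φ_i, φ_j> and b_i = <f, φ_i>, with φ_0 = 1, φ_1 = x, φ_2 = x^2.
G =
  [2, 0, 2/3]
  [0, 2/3, 0]
  [2/3, 0, 2/5],
b = (14/3, 14/15, 26/15).
Solving gives a_0 = 2, a_1 = 7/5, a_2 = 1, so
  g(x) = x^2 + 7*x/5 + 2.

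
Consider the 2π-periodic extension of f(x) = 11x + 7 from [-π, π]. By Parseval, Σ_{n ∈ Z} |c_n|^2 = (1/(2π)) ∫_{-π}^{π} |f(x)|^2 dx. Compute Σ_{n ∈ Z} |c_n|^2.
Σ |c_n|^2 = 121π^2/3 + 49

Expand and integrate term by term over [-π, π]:
  ∫ (11x)^2 dx = 121·(2π^3/3); ∫ 2·11·(7)·x dx = 0 (odd integrand); ∫ 7^2 dx = 49·2π.
So (1/(2π)) ∫_{-π}^{π} (11x + 7)^2 dx = 121π^2/3 + 49 = 121π^2/3 + 49.
Parseval ⇒ Σ |c_n|^2 = 121π^2/3 + 49.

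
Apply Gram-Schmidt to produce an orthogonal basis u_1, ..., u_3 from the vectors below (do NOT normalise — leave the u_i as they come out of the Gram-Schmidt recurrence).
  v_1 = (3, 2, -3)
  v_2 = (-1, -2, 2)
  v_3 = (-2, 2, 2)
Orthogonal basis:
  u_1 = (3, 2, -3)
  u_2 = (17/22, -9/11, 5/22)
  u_3 = (20/29, 30/29, 40/29)

Apply the Gram-Schmidt recurrence
  u_1 = v_1
  u_i = v_i − Σ_{j<i} ((v_i · u_j) / (u_j · u_j)) · u_j.

Step by step this gives:
  u_1 = (3, 2, -3)
  u_2 = (17/22, -9/11, 5/22)
  u_3 = (20/29, 30/29, 40/29)

Orthogonality check:
  u_2 · u_1 = 0 (should be 0)
  u_3 · u_1 = 0 (should be 0)
  u_3 · u_2 = 0 (should be 0)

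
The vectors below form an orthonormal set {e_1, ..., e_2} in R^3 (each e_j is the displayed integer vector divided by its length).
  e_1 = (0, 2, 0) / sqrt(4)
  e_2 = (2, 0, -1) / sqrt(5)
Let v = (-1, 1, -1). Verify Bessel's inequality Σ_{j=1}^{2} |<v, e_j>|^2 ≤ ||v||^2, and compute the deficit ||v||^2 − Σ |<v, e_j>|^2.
Σ |<v, e_j>|^2 = 6/5; ||v||^2 = 3; deficit = 9/5

Write each e_j = u_j / sqrt(<u_j, u_j>) where u_j is the displayed integer vector. Then <v, e_j> = <v, u_j> / sqrt(<u_j, u_j>), so |<v, e_j>|^2 = <v, u_j>^2 / <u_j, u_j>.
Coefficients: <v, e_1> = 2/sqrt(4), <v, e_2> = -1/sqrt(5).
Square and sum: Σ |<v, e_j>|^2 = 6/5.
Compute ||v||^2 = v·v = 3.
Deficit = 3 − 6/5 = 9/5 ≥ 0, confirming Bessel's inequality. (The deficit equals ||v − Σ <v,e_j> e_j||^2, the squared distance from v to span{e_j}.)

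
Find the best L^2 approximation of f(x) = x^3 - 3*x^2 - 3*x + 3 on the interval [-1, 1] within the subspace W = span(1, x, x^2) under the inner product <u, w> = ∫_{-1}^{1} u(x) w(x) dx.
g(x) = -3*x^2 - 12*x/5 + 3

The best approximation g ∈ W is the orthogonal projection of f onto W. Writing g = a_0 + a_1 x + a_2 x^2, the coefficients solve the normal equations G · a = b where
  G_{ij} = <φ_i, φ_j> and b_i = <f, φ_i>, with φ_0 = 1, φ_1 = x, φ_2 = x^2.
G =
  [2, 0, 2/3]
  [0, 2/3, 0]
  [2/3, 0, 2/5],
b = (4, -8/5, 4/5).
Solving gives a_0 = 3, a_1 = -12/5, a_2 = -3, so
  g(x) = -3*x^2 - 12*x/5 + 3.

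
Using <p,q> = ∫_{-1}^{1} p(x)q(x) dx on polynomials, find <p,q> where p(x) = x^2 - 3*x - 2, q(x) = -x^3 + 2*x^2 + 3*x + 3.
<p,q> = -50/3

Expand the product: p(x)·q(x) = -x^5 + 5*x^4 - x^3 - 10*x^2 - 15*x - 6.
∫_{-1}^{1} of each monomial x^k gives [2/(k+1) if k even, 0 if k odd]. Integrating term-by-term (or equivalently evaluating the antiderivative F(x) = -x^6/6 + x^5 - x^4/4 - 10*x^3/3 - 15*x^2/2 - 6*x at the endpoints):
  F(1) − F(−1) = -65/4 − (5/12) = -50/3.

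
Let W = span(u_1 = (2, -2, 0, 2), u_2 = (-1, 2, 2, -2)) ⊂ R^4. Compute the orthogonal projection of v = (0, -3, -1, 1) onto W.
proj_W(v) = (6/7, -11/7, -10/7, 11/7)

Set up U = [u_1 | ... | u_2] ∈ R^(4×2). The projector onto W = col(U) is P = U (U^T U)^(-1) U^T.
Compute U^T U =
  [12, -10]
  [-10, 13],
and U^T v = (8, -10).
Solve U^T U · c = U^T v for the coefficients: c = (1/14, -5/7). The projection is proj_W(v) = U c.
Check: (v - proj_W(v)) · u_1 = 0  (should be 0).
Check: (v - proj_W(v)) · u_2 = 0  (should be 0).
Result: proj_W(v) = (6/7, -11/7, -10/7, 11/7).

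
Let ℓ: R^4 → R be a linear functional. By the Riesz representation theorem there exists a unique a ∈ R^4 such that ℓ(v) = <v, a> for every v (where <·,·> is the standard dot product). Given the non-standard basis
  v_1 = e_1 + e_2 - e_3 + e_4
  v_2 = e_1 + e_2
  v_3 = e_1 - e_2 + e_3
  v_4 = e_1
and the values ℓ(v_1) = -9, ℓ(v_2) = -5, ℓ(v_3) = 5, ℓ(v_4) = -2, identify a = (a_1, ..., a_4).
a = (-2, -3, 4, 0)

Write a = (a_1, ..., a_4) in the standard basis. For each basis vector v_i, ℓ(v_i) = <v_i, a> is a linear equation in the a_j's. Collect the n equations into a matrix system V a = ℓ, where row i of V is v_i (expressed in the standard basis). Since V is invertible (lower-triangular with 1s on the diagonal, up to permutation), solve by back-substitution:
  V =
[[1, 1, -1, 1],
 [1, 1, 0, 0],
 [1, -1, 1, 0],
 [1, 0, 0, 0]]
  V a = (-9, -5, 5, -2)
Solving gives a = (-2, -3, 4, 0).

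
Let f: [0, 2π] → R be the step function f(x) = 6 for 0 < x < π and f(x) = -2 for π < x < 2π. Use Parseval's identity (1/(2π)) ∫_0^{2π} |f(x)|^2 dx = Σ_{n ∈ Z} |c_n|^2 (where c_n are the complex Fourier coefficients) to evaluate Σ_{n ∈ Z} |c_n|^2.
Σ |c_n|^2 = 20

Parseval equates the L^2 energy of f (normalised by 1/(2π)) with the ℓ^2 sum of its Fourier coefficients: (1/(2π)) ∫_0^{2π} |f|^2 = Σ |c_n|^2.
Compute the left side: (1/(2π)) [∫_0^π 6^2 dx + ∫_π^{2π} (-2)^2 dx] = (1/(2π)) · (36π + 4π) = (36 + 4)/2 = 20.
So Σ_{n ∈ Z} |c_n|^2 = 20.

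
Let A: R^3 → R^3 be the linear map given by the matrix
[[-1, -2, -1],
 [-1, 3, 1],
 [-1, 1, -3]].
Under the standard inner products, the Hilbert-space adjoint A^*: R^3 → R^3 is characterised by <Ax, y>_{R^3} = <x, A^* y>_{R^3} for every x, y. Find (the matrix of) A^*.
A^* = A^T =
[[-1, -1, -1],
 [-2, 3, 1],
 [-1, 1, -3]]

For real matrices with standard dot products, the defining identity <Ax, y> = <x, A^* y> gives (Ax)^T y = x^T (A^*) y, i.e. x^T A^T y = x^T (A^*) y. Since this holds for all x, y, we must have A^* = A^T. Therefore
A^* =
[[-1, -1, -1],
 [-2, 3, 1],
 [-1, 1, -3]].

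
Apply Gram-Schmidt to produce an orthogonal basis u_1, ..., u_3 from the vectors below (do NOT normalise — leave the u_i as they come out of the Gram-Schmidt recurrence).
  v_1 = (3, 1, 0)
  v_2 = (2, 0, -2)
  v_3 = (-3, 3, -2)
Orthogonal basis:
  u_1 = (3, 1, 0)
  u_2 = (1/5, -3/5, -2)
  u_3 = (-14/11, 42/11, -14/11)

Apply the Gram-Schmidt recurrence
  u_1 = v_1
  u_i = v_i − Σ_{j<i} ((v_i · u_j) / (u_j · u_j)) · u_j.

Step by step this gives:
  u_1 = (3, 1, 0)
  u_2 = (1/5, -3/5, -2)
  u_3 = (-14/11, 42/11, -14/11)

Orthogonality check:
  u_2 · u_1 = 0 (should be 0)
  u_3 · u_1 = 0 (should be 0)
  u_3 · u_2 = 0 (should be 0)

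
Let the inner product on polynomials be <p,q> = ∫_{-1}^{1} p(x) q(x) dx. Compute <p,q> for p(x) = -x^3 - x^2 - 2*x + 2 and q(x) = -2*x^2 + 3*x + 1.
<p,q> = -56/15

Expand the product: p(x)·q(x) = 2*x^5 - x^4 - 11*x^2 + 4*x + 2.
∫_{-1}^{1} of each monomial x^k gives [2/(k+1) if k even, 0 if k odd]. Integrating term-by-term (or equivalently evaluating the antiderivative F(x) = x^6/3 - x^5/5 - 11*x^3/3 + 2*x^2 + 2*x at the endpoints):
  F(1) − F(−1) = 7/15 − (21/5) = -56/15.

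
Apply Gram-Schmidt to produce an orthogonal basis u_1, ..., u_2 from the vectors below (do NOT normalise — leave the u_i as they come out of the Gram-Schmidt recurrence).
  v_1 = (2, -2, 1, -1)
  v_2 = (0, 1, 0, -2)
Orthogonal basis:
  u_1 = (2, -2, 1, -1)
  u_2 = (0, 1, 0, -2)

Apply the Gram-Schmidt recurrence
  u_1 = v_1
  u_i = v_i − Σ_{j<i} ((v_i · u_j) / (u_j · u_j)) · u_j.

Step by step this gives:
  u_1 = (2, -2, 1, -1)
  u_2 = (0, 1, 0, -2)

Orthogonality check:
  u_2 · u_1 = 0 (should be 0)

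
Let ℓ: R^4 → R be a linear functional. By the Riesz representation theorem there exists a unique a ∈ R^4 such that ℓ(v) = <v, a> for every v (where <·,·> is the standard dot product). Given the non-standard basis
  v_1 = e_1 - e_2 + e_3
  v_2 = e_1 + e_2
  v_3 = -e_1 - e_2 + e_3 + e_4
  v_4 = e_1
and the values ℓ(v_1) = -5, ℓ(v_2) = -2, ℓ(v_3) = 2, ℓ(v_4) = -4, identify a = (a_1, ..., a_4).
a = (-4, 2, 1, -1)

Write a = (a_1, ..., a_4) in the standard basis. For each basis vector v_i, ℓ(v_i) = <v_i, a> is a linear equation in the a_j's. Collect the n equations into a matrix system V a = ℓ, where row i of V is v_i (expressed in the standard basis). Since V is invertible (lower-triangular with 1s on the diagonal, up to permutation), solve by back-substitution:
  V =
[[1, -1, 1, 0],
 [1, 1, 0, 0],
 [-1, -1, 1, 1],
 [1, 0, 0, 0]]
  V a = (-5, -2, 2, -4)
Solving gives a = (-4, 2, 1, -1).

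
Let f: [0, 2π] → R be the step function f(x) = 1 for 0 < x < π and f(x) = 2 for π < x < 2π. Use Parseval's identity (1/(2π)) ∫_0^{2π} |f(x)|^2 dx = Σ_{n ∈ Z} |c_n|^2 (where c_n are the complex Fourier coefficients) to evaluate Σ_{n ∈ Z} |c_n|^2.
Σ |c_n|^2 = 5/2

Parseval equates the L^2 energy of f (normalised by 1/(2π)) with the ℓ^2 sum of its Fourier coefficients: (1/(2π)) ∫_0^{2π} |f|^2 = Σ |c_n|^2.
Compute the left side: (1/(2π)) [∫_0^π 1^2 dx + ∫_π^{2π} 2^2 dx] = (1/(2π)) · (1π + 4π) = (1 + 4)/2 = 5/2.
So Σ_{n ∈ Z} |c_n|^2 = 5/2.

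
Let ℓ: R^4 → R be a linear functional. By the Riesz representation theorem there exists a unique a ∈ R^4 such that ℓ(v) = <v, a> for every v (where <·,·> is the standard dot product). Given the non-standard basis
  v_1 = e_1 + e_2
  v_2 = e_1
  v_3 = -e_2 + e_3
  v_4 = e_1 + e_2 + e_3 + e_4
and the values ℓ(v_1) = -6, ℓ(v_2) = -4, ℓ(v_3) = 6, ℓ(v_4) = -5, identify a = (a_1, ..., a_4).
a = (-4, -2, 4, -3)

Write a = (a_1, ..., a_4) in the standard basis. For each basis vector v_i, ℓ(v_i) = <v_i, a> is a linear equation in the a_j's. Collect the n equations into a matrix system V a = ℓ, where row i of V is v_i (expressed in the standard basis). Since V is invertible (lower-triangular with 1s on the diagonal, up to permutation), solve by back-substitution:
  V =
[[1, 1, 0, 0],
 [1, 0, 0, 0],
 [0, -1, 1, 0],
 [1, 1, 1, 1]]
  V a = (-6, -4, 6, -5)
Solving gives a = (-4, -2, 4, -3).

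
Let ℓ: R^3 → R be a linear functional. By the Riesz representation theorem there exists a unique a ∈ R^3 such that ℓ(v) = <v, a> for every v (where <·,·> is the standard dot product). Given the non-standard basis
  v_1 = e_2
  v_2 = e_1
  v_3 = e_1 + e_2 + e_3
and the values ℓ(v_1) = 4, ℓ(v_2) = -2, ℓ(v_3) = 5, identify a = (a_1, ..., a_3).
a = (-2, 4, 3)

Write a = (a_1, ..., a_3) in the standard basis. For each basis vector v_i, ℓ(v_i) = <v_i, a> is a linear equation in the a_j's. Collect the n equations into a matrix system V a = ℓ, where row i of V is v_i (expressed in the standard basis). Since V is invertible (lower-triangular with 1s on the diagonal, up to permutation), solve by back-substitution:
  V =
[[0, 1, 0],
 [1, 0, 0],
 [1, 1, 1]]
  V a = (4, -2, 5)
Solving gives a = (-2, 4, 3).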